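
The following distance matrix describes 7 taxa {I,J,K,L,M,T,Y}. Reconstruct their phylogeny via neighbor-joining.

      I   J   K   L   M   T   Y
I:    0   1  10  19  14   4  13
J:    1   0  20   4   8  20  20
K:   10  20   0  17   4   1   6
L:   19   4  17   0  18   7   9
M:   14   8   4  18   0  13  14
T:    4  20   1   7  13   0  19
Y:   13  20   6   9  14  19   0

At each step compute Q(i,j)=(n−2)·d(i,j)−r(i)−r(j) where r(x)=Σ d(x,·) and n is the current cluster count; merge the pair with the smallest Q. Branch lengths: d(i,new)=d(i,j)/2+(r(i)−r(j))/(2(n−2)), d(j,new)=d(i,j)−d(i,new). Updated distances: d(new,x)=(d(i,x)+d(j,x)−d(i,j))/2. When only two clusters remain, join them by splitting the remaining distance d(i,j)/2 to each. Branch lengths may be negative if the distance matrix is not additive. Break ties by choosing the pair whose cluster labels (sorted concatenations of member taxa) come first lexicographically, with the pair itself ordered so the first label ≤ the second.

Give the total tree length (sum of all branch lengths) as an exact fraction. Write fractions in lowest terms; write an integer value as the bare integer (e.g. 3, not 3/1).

iteration 1: select I,J (d=1, Q=-129); attach at lengths (-7/10, 17/10); label the merged cluster IJ
  updated: d(IJ,K)=29/2, d(IJ,L)=11, d(IJ,M)=21/2, d(IJ,T)=23/2, d(IJ,Y)=16
iteration 2: select K,T (d=1, Q=-90); attach at lengths (-5/8, 13/8); label the merged cluster KT
  updated: d(IJ,KT)=25/2, d(KT,L)=23/2, d(KT,M)=8, d(KT,Y)=12
iteration 3: select L,Y (d=9, Q=-147/2); attach at lengths (17/4, 19/4); label the merged cluster LY
  updated: d(IJ,LY)=9, d(KT,LY)=29/4, d(LY,M)=23/2
iteration 4: select IJ,LY (d=9, Q=-167/4); attach at lengths (89/16, 55/16); label the merged cluster IJLY
  updated: d(IJLY,KT)=43/8, d(IJLY,M)=13/2
iteration 5: select IJLY,KT (d=43/8, Q=-159/8); attach at lengths (31/16, 55/16); label the merged cluster IJKLTY
  updated: d(IJKLTY,M)=73/16
iteration 6: select IJKLTY,M (d=73/16); attach at lengths (73/32, 73/32); label the merged cluster IJKLMTY
final tree: ((((I:-7/10,J:17/10):89/16,(L:17/4,Y:19/4):55/16):31/16,(K:-5/8,T:13/8):55/16):73/32,M:73/32)
total length: 479/16

479/16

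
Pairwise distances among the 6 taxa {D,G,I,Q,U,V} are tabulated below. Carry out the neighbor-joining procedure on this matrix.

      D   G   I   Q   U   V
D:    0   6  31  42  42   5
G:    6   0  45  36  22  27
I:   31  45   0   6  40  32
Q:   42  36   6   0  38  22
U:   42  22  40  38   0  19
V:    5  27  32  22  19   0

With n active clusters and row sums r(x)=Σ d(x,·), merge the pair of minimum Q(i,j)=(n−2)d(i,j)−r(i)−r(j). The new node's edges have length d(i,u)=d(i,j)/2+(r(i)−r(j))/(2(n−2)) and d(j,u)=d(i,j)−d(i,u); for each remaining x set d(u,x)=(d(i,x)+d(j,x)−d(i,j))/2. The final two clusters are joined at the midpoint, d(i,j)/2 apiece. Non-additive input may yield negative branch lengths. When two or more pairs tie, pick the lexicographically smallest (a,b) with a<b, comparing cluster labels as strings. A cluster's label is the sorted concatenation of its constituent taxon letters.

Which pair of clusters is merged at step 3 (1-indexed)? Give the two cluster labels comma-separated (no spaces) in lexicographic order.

iteration 1: select I,Q (d=6, Q=-274); attach at lengths (17/4, 7/4); label the merged cluster IQ
  updated: d(D,IQ)=67/2, d(G,IQ)=75/2, d(IQ,U)=36, d(IQ,V)=24
iteration 2: select D,G (d=6, Q=-161); attach at lengths (2, 4); label the merged cluster DG
  updated: d(DG,IQ)=65/2, d(DG,U)=29, d(DG,V)=13
iteration 3: select DG,V (d=13, Q=-209/2); attach at lengths (89/8, 15/8); label the merged cluster DGV
  updated: d(DGV,IQ)=87/4, d(DGV,U)=35/2
iteration 4: select DGV,IQ (d=87/4, Q=-301/4); attach at lengths (13/8, 161/8); label the merged cluster DGIQV
  updated: d(DGIQV,U)=127/8
iteration 5: select DGIQV,U (d=127/8); attach at lengths (127/16, 127/16); label the merged cluster DGIQUV
final tree: ((((D:2,G:4):89/8,V:15/8):13/8,(I:17/4,Q:7/4):161/8):127/16,U:127/16)
total length: 501/8

DG,V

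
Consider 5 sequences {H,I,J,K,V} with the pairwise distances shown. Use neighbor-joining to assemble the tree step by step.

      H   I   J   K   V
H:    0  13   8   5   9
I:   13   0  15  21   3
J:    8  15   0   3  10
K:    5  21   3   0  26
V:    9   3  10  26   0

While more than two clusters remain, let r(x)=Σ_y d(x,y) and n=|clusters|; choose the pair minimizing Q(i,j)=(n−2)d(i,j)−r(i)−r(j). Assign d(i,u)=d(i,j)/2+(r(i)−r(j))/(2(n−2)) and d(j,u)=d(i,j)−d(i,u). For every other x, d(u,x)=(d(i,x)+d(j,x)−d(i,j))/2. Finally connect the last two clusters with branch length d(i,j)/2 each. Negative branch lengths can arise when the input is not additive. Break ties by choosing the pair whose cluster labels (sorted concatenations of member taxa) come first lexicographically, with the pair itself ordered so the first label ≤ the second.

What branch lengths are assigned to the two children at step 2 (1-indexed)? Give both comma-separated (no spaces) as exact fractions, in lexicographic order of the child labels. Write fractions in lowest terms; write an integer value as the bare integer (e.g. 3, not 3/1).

-1/4,39/4

1. join I+V (d=3, Q=-91) ⇒ IV; edges |I|=13/6, |V|=5/6
  updated: d(H,IV)=19/2, d(IV,J)=11, d(IV,K)=22
2. join H+IV (d=19/2, Q=-46) ⇒ HIV; edges |H|=-1/4, |IV|=39/4
  updated: d(HIV,J)=19/4, d(HIV,K)=35/4
3. join HIV+J (d=19/4, Q=-33/2) ⇒ HIJV; edges |HIV|=21/4, |J|=-1/2
  updated: d(HIJV,K)=7/2
4. join HIJV+K (d=7/2) ⇒ HIJKV; edges |HIJV|=7/4, |K|=7/4
final tree: (((H:-1/4,(I:13/6,V:5/6):39/4):21/4,J:-1/2):7/4,K:7/4)
total length: 83/4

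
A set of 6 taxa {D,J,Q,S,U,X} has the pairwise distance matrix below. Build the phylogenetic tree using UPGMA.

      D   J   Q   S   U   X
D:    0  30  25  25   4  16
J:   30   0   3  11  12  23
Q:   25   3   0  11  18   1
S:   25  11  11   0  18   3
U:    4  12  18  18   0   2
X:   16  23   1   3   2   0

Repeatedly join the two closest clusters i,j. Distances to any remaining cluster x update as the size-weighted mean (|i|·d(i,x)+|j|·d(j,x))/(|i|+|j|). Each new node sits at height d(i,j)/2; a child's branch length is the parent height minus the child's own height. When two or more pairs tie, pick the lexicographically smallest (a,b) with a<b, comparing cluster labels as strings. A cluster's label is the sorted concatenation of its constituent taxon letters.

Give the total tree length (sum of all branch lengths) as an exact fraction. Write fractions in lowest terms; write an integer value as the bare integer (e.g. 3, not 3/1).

iteration 1: select Q,X (d=1); attach at lengths (1/2, 1/2); label the merged cluster QX
  updated: d(D,QX)=41/2, d(J,QX)=13, d(QX,S)=7, d(QX,U)=10
iteration 2: select D,U (d=4); attach at lengths (2, 2); label the merged cluster DU
  updated: d(DU,J)=21, d(DU,QX)=61/4, d(DU,S)=43/2
iteration 3: select QX,S (d=7); attach at lengths (3, 7/2); label the merged cluster QSX
  updated: d(DU,QSX)=52/3, d(J,QSX)=37/3
iteration 4: select J,QSX (d=37/3); attach at lengths (37/6, 8/3); label the merged cluster JQSX
  updated: d(DU,JQSX)=73/4
iteration 5: select DU,JQSX (d=73/4); attach at lengths (57/8, 71/24); label the merged cluster DJQSUX
final tree: ((D:2,U:2):57/8,(J:37/6,((Q:1/2,X:1/2):3,S:7/2):8/3):71/24)
total length: 365/12

365/12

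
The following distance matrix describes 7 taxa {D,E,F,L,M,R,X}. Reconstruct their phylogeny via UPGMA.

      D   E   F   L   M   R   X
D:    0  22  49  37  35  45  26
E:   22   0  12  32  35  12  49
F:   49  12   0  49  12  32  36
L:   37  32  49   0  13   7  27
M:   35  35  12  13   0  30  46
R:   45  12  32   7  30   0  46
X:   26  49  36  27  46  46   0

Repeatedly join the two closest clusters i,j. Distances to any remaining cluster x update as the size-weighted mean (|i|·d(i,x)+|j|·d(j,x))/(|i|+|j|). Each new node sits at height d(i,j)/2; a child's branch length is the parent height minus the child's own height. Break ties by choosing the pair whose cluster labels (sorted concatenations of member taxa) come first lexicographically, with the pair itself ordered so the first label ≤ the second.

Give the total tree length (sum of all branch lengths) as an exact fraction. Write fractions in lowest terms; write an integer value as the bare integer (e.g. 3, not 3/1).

1. join L+R (d=7) ⇒ LR; edges |L|=7/2, |R|=7/2
  updated: d(D,LR)=41, d(E,LR)=22, d(F,LR)=81/2, d(LR,M)=43/2, d(LR,X)=73/2
2. join E+F (d=12) ⇒ EF; edges |E|=6, |F|=6
  updated: d(D,EF)=71/2, d(EF,LR)=125/4, d(EF,M)=47/2, d(EF,X)=85/2
3. join LR+M (d=43/2) ⇒ LMR; edges |LR|=29/4, |M|=43/4
  updated: d(D,LMR)=39, d(EF,LMR)=86/3, d(LMR,X)=119/3
4. join D+X (d=26) ⇒ DX; edges |D|=13, |X|=13
  updated: d(DX,EF)=39, d(DX,LMR)=118/3
5. join EF+LMR (d=86/3) ⇒ EFLMR; edges |EF|=25/3, |LMR|=43/12
  updated: d(DX,EFLMR)=196/5
6. join DX+EFLMR (d=196/5) ⇒ DEFLMRX; edges |DX|=33/5, |EFLMR|=79/15
final tree: ((D:13,X:13):33/5,((E:6,F:6):25/3,((L:7/2,R:7/2):29/4,M:43/4):43/12):79/15)
total length: 5207/60

5207/60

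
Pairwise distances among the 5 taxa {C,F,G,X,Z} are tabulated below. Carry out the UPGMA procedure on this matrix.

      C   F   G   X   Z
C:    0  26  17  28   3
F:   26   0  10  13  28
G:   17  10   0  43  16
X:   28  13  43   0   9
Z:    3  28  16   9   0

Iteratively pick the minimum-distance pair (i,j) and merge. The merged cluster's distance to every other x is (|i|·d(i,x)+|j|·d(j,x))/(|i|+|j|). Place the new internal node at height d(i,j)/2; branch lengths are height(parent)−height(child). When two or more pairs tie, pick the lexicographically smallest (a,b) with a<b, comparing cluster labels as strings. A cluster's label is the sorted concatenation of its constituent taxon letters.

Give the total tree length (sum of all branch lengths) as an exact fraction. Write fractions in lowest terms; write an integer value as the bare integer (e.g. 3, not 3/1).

475/12

1. join C+Z (d=3) ⇒ CZ; edges |C|=3/2, |Z|=3/2
  updated: d(CZ,F)=27, d(CZ,G)=33/2, d(CZ,X)=37/2
2. join F+G (d=10) ⇒ FG; edges |F|=5, |G|=5
  updated: d(CZ,FG)=87/4, d(FG,X)=28
3. join CZ+X (d=37/2) ⇒ CXZ; edges |CZ|=31/4, |X|=37/4
  updated: d(CXZ,FG)=143/6
4. join CXZ+FG (d=143/6) ⇒ CFGXZ; edges |CXZ|=8/3, |FG|=83/12
final tree: (((C:3/2,Z:3/2):31/4,X:37/4):8/3,(F:5,G:5):83/12)
total length: 475/12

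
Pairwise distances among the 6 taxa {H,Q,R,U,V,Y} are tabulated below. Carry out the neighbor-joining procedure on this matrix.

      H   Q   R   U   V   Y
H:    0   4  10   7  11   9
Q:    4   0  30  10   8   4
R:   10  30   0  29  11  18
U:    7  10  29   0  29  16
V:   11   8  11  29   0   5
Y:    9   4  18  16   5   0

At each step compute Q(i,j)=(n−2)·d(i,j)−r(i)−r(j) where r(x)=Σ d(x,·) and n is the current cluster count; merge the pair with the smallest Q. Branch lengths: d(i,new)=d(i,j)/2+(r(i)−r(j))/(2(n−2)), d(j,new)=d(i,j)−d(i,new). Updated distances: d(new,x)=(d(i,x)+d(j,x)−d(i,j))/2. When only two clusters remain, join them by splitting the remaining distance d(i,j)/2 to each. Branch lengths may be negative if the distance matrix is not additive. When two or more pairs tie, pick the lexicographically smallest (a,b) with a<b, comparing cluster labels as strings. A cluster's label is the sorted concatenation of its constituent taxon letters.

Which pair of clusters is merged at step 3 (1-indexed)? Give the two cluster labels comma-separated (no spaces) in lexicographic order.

H,U

1. join R+V (d=11, Q=-118) ⇒ RV; edges |R|=39/4, |V|=5/4
  updated: d(H,RV)=5, d(Q,RV)=27/2, d(RV,U)=47/2, d(RV,Y)=6
2. join RV+Y (d=6, Q=-65) ⇒ RVY; edges |RV|=31/6, |Y|=5/6
  updated: d(H,RVY)=4, d(Q,RVY)=23/4, d(RVY,U)=67/4
3. join H+U (d=7, Q=-139/4) ⇒ HU; edges |H|=-19/16, |U|=131/16
  updated: d(HU,Q)=7/2, d(HU,RVY)=55/8
4. join HU+Q (d=7/2, Q=-129/8) ⇒ HQU; edges |HU|=37/16, |Q|=19/16
  updated: d(HQU,RVY)=73/16
5. join HQU+RVY (d=73/16) ⇒ HQRUVY; edges |HQU|=73/32, |RVY|=73/32
final tree: (((H:-19/16,U:131/16):37/16,Q:19/16):73/32,((R:39/4,V:5/4):31/6,Y:5/6):73/32)
total length: 513/16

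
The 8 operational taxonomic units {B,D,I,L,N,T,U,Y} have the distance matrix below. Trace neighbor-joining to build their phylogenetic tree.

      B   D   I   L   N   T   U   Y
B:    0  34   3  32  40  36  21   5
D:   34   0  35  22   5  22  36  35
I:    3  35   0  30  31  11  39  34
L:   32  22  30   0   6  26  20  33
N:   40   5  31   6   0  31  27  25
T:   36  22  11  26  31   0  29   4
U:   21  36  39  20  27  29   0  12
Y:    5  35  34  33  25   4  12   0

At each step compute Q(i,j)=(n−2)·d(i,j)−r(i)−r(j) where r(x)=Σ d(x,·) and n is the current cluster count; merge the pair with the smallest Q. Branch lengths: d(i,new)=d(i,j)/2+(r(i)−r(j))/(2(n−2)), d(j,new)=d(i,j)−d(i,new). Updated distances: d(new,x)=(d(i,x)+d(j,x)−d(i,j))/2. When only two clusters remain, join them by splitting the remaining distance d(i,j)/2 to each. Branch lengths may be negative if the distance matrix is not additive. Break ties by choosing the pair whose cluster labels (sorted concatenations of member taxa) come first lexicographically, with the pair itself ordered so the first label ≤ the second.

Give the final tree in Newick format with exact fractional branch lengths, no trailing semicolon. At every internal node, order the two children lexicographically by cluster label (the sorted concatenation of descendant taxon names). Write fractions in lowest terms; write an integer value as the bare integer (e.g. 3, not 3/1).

step 1: merge (B,I) at d=3, Q=-336; branch lengths B→1/2, I→5/2; new cluster BI
  updated: d(BI,D)=33, d(BI,L)=59/2, d(BI,N)=34, d(BI,T)=22, d(BI,U)=57/2, d(BI,Y)=18
step 2: merge (D,N) at d=5, Q=-256; branch lengths D→5, N→0; new cluster DN
  updated: d(BI,DN)=31, d(DN,L)=23/2, d(DN,T)=24, d(DN,U)=29, d(DN,Y)=55/2
step 3: merge (DN,L) at d=23/2, Q=-197; branch lengths DN→49/8, L→43/8; new cluster DLN
  updated: d(BI,DLN)=49/2, d(DLN,T)=77/4, d(DLN,U)=75/4, d(DLN,Y)=49/2
step 4: merge (T,Y) at d=4, Q=-483/4; branch lengths T→37/8, Y→-5/8; new cluster TY
  updated: d(BI,TY)=18, d(DLN,TY)=159/8, d(TY,U)=37/2
step 5: merge (BI,TY) at d=18, Q=-731/8; branch lengths BI→405/32, TY→171/32; new cluster BITY
  updated: d(BITY,DLN)=211/16, d(BITY,U)=29/2
step 6: merge (BITY,DLN) at d=211/16, Q=-743/16; branch lengths BITY→143/32, DLN→279/32; new cluster BDILNTY
  updated: d(BDILNTY,U)=321/32
step 7: merge (BDILNTY,U) at d=321/32; branch lengths BDILNTY→321/64, U→321/64; new cluster BDILNTUY
final tree: ((((B:1/2,I:5/2):405/32,(T:37/8,Y:-5/8):171/32):143/32,((D:5,N:0):49/8,L:43/8):279/32):321/64,U:321/64)
total length: 2071/32

((((B:1/2,I:5/2):405/32,(T:37/8,Y:-5/8):171/32):143/32,((D:5,N:0):49/8,L:43/8):279/32):321/64,U:321/64)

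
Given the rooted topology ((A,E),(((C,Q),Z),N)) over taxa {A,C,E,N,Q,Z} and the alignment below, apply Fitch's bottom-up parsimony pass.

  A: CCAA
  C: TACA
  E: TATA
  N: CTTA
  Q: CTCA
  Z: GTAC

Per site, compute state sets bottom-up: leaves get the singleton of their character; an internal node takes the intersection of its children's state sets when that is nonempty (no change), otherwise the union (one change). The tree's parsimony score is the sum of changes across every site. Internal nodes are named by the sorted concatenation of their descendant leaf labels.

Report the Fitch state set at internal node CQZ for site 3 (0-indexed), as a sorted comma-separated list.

site 0, node AE: A={C} ∪ E={T} → {C,T} (+1)
site 0, node CQ: C={T} ∪ Q={C} → {C,T} (+1)
site 0, node CQZ: CQ={C,T} ∪ Z={G} → {C,G,T} (+1)
site 0, node CNQZ: CQZ={C,G,T} ∩ N={C} → {C} (+0)
site 0, node ACENQZ: AE={C,T} ∩ CNQZ={C} → {C} (+0)
site 1, node AE: A={C} ∪ E={A} → {A,C} (+1)
site 1, node CQ: C={A} ∪ Q={T} → {A,T} (+1)
site 1, node CQZ: CQ={A,T} ∩ Z={T} → {T} (+0)
site 1, node CNQZ: CQZ={T} ∩ N={T} → {T} (+0)
site 1, node ACENQZ: AE={A,C} ∪ CNQZ={T} → {A,C,T} (+1)
site 2, node AE: A={A} ∪ E={T} → {A,T} (+1)
site 2, node CQ: C={C} ∩ Q={C} → {C} (+0)
site 2, node CQZ: CQ={C} ∪ Z={A} → {A,C} (+1)
site 2, node CNQZ: CQZ={A,C} ∪ N={T} → {A,C,T} (+1)
site 2, node ACENQZ: AE={A,T} ∩ CNQZ={A,C,T} → {A,T} (+0)
site 3, node AE: A={A} ∩ E={A} → {A} (+0)
site 3, node CQ: C={A} ∩ Q={A} → {A} (+0)
site 3, node CQZ: CQ={A} ∪ Z={C} → {A,C} (+1)
site 3, node CNQZ: CQZ={A,C} ∩ N={A} → {A} (+0)
site 3, node ACENQZ: AE={A} ∩ CNQZ={A} → {A} (+0)
per-site changes: [3, 3, 3, 1]; total = 10

A,C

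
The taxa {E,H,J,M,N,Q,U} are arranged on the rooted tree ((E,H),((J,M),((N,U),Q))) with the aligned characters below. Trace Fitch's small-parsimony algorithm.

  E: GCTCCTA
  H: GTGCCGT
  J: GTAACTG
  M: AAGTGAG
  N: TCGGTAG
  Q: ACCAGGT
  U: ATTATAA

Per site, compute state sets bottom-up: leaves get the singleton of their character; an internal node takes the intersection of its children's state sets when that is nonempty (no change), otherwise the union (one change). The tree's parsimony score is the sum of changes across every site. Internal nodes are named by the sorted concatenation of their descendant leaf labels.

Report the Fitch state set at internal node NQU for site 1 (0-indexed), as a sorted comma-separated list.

[col 0] EH: children E:{G}, H:{G} ∩→ {G}; cost 0
[col 0] JM: children J:{G}, M:{A} ∪→ {A,G}; cost 1
[col 0] NU: children N:{T}, U:{A} ∪→ {A,T}; cost 1
[col 0] NQU: children NU:{A,T}, Q:{A} ∩→ {A}; cost 0
[col 0] JMNQU: children JM:{A,G}, NQU:{A} ∩→ {A}; cost 0
[col 0] EHJMNQU: children EH:{G}, JMNQU:{A} ∪→ {A,G}; cost 1
[col 1] EH: children E:{C}, H:{T} ∪→ {C,T}; cost 1
[col 1] JM: children J:{T}, M:{A} ∪→ {A,T}; cost 1
[col 1] NU: children N:{C}, U:{T} ∪→ {C,T}; cost 1
[col 1] NQU: children NU:{C,T}, Q:{C} ∩→ {C}; cost 0
[col 1] JMNQU: children JM:{A,T}, NQU:{C} ∪→ {A,C,T}; cost 1
[col 1] EHJMNQU: children EH:{C,T}, JMNQU:{A,C,T} ∩→ {C,T}; cost 0
[col 2] EH: children E:{T}, H:{G} ∪→ {G,T}; cost 1
[col 2] JM: children J:{A}, M:{G} ∪→ {A,G}; cost 1
[col 2] NU: children N:{G}, U:{T} ∪→ {G,T}; cost 1
[col 2] NQU: children NU:{G,T}, Q:{C} ∪→ {C,G,T}; cost 1
[col 2] JMNQU: children JM:{A,G}, NQU:{C,G,T} ∩→ {G}; cost 0
[col 2] EHJMNQU: children EH:{G,T}, JMNQU:{G} ∩→ {G}; cost 0
[col 3] EH: children E:{C}, H:{C} ∩→ {C}; cost 0
[col 3] JM: children J:{A}, M:{T} ∪→ {A,T}; cost 1
[col 3] NU: children N:{G}, U:{A} ∪→ {A,G}; cost 1
[col 3] NQU: children NU:{A,G}, Q:{A} ∩→ {A}; cost 0
[col 3] JMNQU: children JM:{A,T}, NQU:{A} ∩→ {A}; cost 0
[col 3] EHJMNQU: children EH:{C}, JMNQU:{A} ∪→ {A,C}; cost 1
[col 4] EH: children E:{C}, H:{C} ∩→ {C}; cost 0
[col 4] JM: children J:{C}, M:{G} ∪→ {C,G}; cost 1
[col 4] NU: children N:{T}, U:{T} ∩→ {T}; cost 0
[col 4] NQU: children NU:{T}, Q:{G} ∪→ {G,T}; cost 1
[col 4] JMNQU: children JM:{C,G}, NQU:{G,T} ∩→ {G}; cost 0
[col 4] EHJMNQU: children EH:{C}, JMNQU:{G} ∪→ {C,G}; cost 1
[col 5] EH: children E:{T}, H:{G} ∪→ {G,T}; cost 1
[col 5] JM: children J:{T}, M:{A} ∪→ {A,T}; cost 1
[col 5] NU: children N:{A}, U:{A} ∩→ {A}; cost 0
[col 5] NQU: children NU:{A}, Q:{G} ∪→ {A,G}; cost 1
[col 5] JMNQU: children JM:{A,T}, NQU:{A,G} ∩→ {A}; cost 0
[col 5] EHJMNQU: children EH:{G,T}, JMNQU:{A} ∪→ {A,G,T}; cost 1
[col 6] EH: children E:{A}, H:{T} ∪→ {A,T}; cost 1
[col 6] JM: children J:{G}, M:{G} ∩→ {G}; cost 0
[col 6] NU: children N:{G}, U:{A} ∪→ {A,G}; cost 1
[col 6] NQU: children NU:{A,G}, Q:{T} ∪→ {A,G,T}; cost 1
[col 6] JMNQU: children JM:{G}, NQU:{A,G,T} ∩→ {G}; cost 0
[col 6] EHJMNQU: children EH:{A,T}, JMNQU:{G} ∪→ {A,G,T}; cost 1
per-site changes: [3, 4, 4, 3, 3, 4, 4]; total = 25

C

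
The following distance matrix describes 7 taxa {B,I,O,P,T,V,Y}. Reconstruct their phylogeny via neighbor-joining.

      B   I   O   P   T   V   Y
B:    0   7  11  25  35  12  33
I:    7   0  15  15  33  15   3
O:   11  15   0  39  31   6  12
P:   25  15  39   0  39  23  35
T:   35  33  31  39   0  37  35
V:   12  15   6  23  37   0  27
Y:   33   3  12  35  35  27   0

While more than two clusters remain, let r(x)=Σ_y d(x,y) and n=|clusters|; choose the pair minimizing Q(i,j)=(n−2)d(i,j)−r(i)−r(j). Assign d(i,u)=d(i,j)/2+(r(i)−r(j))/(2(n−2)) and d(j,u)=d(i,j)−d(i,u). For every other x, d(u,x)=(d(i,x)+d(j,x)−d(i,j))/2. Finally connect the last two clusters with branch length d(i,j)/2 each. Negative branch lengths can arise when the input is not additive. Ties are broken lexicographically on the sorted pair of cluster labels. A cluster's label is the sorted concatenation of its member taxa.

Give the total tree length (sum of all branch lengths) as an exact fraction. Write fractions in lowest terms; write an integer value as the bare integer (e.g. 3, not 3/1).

iteration 1: select I,Y (d=3, Q=-218); attach at lengths (-21/5, 36/5); label the merged cluster IY
  updated: d(B,IY)=37/2, d(IY,O)=12, d(IY,P)=47/2, d(IY,T)=65/2, d(IY,V)=39/2
iteration 2: select O,V (d=6, Q=-345/2); attach at lengths (51/16, 45/16); label the merged cluster OV
  updated: d(B,OV)=17/2, d(IY,OV)=51/4, d(OV,P)=28, d(OV,T)=31
iteration 3: select B,OV (d=17/2, Q=-567/4); attach at lengths (43/8, 25/8); label the merged cluster BOV
  updated: d(BOV,IY)=91/8, d(BOV,P)=89/4, d(BOV,T)=115/4
iteration 4: select BOV,IY (d=91/8, Q=-107); attach at lengths (71/16, 111/16); label the merged cluster BIOVY
  updated: d(BIOVY,P)=275/16, d(BIOVY,T)=399/16
iteration 5: select BIOVY,P (d=275/16, Q=-649/8); attach at lengths (25/16, 125/8); label the merged cluster BIOPVY
  updated: d(BIOPVY,T)=187/8
iteration 6: select BIOPVY,T (d=187/8); attach at lengths (187/16, 187/16); label the merged cluster BIOPTVY
final tree: ((((B:43/8,(O:51/16,V:45/16):25/8):71/16,(I:-21/5,Y:36/5):111/16):25/16,P:125/8):187/16,T:187/16)
total length: 1111/16

1111/16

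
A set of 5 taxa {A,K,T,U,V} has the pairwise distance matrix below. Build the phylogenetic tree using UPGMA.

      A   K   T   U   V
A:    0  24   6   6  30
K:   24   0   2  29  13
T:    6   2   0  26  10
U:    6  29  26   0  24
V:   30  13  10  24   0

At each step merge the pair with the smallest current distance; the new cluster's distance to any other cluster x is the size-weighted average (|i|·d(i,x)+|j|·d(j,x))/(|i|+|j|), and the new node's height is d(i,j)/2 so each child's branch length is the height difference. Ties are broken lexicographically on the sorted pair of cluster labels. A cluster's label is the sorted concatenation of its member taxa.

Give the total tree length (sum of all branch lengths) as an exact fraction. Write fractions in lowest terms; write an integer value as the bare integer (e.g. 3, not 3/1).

395/12

1. join K+T (d=2) ⇒ KT; edges |K|=1, |T|=1
  updated: d(A,KT)=15, d(KT,U)=55/2, d(KT,V)=23/2
2. join A+U (d=6) ⇒ AU; edges |A|=3, |U|=3
  updated: d(AU,KT)=85/4, d(AU,V)=27
3. join KT+V (d=23/2) ⇒ KTV; edges |KT|=19/4, |V|=23/4
  updated: d(AU,KTV)=139/6
4. join AU+KTV (d=139/6) ⇒ AKTUV; edges |AU|=103/12, |KTV|=35/6
final tree: ((A:3,U:3):103/12,((K:1,T:1):19/4,V:23/4):35/6)
total length: 395/12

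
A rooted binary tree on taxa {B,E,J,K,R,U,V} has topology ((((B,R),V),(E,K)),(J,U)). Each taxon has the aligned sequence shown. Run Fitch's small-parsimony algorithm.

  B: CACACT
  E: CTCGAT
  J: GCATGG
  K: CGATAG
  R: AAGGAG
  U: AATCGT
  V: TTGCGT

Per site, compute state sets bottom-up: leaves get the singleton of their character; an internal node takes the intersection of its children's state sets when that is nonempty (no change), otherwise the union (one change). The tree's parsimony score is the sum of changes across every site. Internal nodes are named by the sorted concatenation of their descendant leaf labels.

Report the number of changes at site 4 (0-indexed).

site 0, node BR: B={C} ∪ R={A} → {A,C} (+1)
site 0, node BRV: BR={A,C} ∪ V={T} → {A,C,T} (+1)
site 0, node EK: E={C} ∩ K={C} → {C} (+0)
site 0, node BEKRV: BRV={A,C,T} ∩ EK={C} → {C} (+0)
site 0, node JU: J={G} ∪ U={A} → {A,G} (+1)
site 0, node BEJKRUV: BEKRV={C} ∪ JU={A,G} → {A,C,G} (+1)
site 1, node BR: B={A} ∩ R={A} → {A} (+0)
site 1, node BRV: BR={A} ∪ V={T} → {A,T} (+1)
site 1, node EK: E={T} ∪ K={G} → {G,T} (+1)
site 1, node BEKRV: BRV={A,T} ∩ EK={G,T} → {T} (+0)
site 1, node JU: J={C} ∪ U={A} → {A,C} (+1)
site 1, node BEJKRUV: BEKRV={T} ∪ JU={A,C} → {A,C,T} (+1)
site 2, node BR: B={C} ∪ R={G} → {C,G} (+1)
site 2, node BRV: BR={C,G} ∩ V={G} → {G} (+0)
site 2, node EK: E={C} ∪ K={A} → {A,C} (+1)
site 2, node BEKRV: BRV={G} ∪ EK={A,C} → {A,C,G} (+1)
site 2, node JU: J={A} ∪ U={T} → {A,T} (+1)
site 2, node BEJKRUV: BEKRV={A,C,G} ∩ JU={A,T} → {A} (+0)
site 3, node BR: B={A} ∪ R={G} → {A,G} (+1)
site 3, node BRV: BR={A,G} ∪ V={C} → {A,C,G} (+1)
site 3, node EK: E={G} ∪ K={T} → {G,T} (+1)
site 3, node BEKRV: BRV={A,C,G} ∩ EK={G,T} → {G} (+0)
site 3, node JU: J={T} ∪ U={C} → {C,T} (+1)
site 3, node BEJKRUV: BEKRV={G} ∪ JU={C,T} → {C,G,T} (+1)
site 4, node BR: B={C} ∪ R={A} → {A,C} (+1)
site 4, node BRV: BR={A,C} ∪ V={G} → {A,C,G} (+1)
site 4, node EK: E={A} ∩ K={A} → {A} (+0)
site 4, node BEKRV: BRV={A,C,G} ∩ EK={A} → {A} (+0)
site 4, node JU: J={G} ∩ U={G} → {G} (+0)
site 4, node BEJKRUV: BEKRV={A} ∪ JU={G} → {A,G} (+1)
site 5, node BR: B={T} ∪ R={G} → {G,T} (+1)
site 5, node BRV: BR={G,T} ∩ V={T} → {T} (+0)
site 5, node EK: E={T} ∪ K={G} → {G,T} (+1)
site 5, node BEKRV: BRV={T} ∩ EK={G,T} → {T} (+0)
site 5, node JU: J={G} ∪ U={T} → {G,T} (+1)
site 5, node BEJKRUV: BEKRV={T} ∩ JU={G,T} → {T} (+0)
per-site changes: [4, 4, 4, 5, 3, 3]; total = 23

3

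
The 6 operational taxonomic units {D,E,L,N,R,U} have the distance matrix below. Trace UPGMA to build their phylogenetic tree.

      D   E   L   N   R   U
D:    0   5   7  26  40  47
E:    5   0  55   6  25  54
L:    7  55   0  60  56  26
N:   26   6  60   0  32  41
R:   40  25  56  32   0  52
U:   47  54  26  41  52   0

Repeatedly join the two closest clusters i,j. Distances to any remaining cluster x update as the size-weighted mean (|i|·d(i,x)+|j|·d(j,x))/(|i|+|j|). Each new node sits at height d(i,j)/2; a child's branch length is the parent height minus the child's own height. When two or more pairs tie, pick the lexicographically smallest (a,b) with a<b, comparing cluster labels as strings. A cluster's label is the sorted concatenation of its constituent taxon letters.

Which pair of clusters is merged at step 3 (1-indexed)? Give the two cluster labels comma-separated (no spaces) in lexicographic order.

1. join D+E (d=5) ⇒ DE; edges |D|=5/2, |E|=5/2
  updated: d(DE,L)=31, d(DE,N)=16, d(DE,R)=65/2, d(DE,U)=101/2
2. join DE+N (d=16) ⇒ DEN; edges |DE|=11/2, |N|=8
  updated: d(DEN,L)=122/3, d(DEN,R)=97/3, d(DEN,U)=142/3
3. join L+U (d=26) ⇒ LU; edges |L|=13, |U|=13
  updated: d(DEN,LU)=44, d(LU,R)=54
4. join DEN+R (d=97/3) ⇒ DENR; edges |DEN|=49/6, |R|=97/6
  updated: d(DENR,LU)=93/2
5. join DENR+LU (d=93/2) ⇒ DELNRU; edges |DENR|=85/12, |LU|=41/4
final tree: ((((D:5/2,E:5/2):11/2,N:8):49/6,R:97/6):85/12,(L:13,U:13):41/4)
total length: 517/6

L,U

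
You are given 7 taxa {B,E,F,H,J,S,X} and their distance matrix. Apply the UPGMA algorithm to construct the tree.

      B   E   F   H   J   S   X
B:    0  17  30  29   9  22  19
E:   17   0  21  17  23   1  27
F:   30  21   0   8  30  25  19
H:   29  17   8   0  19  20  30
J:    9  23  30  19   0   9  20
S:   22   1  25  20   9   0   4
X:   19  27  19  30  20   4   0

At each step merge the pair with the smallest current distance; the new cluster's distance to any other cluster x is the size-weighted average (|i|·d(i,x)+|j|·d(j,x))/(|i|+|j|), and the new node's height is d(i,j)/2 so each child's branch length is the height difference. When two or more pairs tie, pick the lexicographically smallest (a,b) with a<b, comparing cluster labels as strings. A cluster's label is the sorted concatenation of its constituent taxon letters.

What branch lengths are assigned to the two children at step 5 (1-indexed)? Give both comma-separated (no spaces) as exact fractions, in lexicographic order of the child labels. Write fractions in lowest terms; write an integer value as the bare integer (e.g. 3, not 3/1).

step 1: merge (E,S) at d=1; branch lengths E→1/2, S→1/2; new cluster ES
  updated: d(B,ES)=39/2, d(ES,F)=23, d(ES,H)=37/2, d(ES,J)=16, d(ES,X)=31/2
step 2: merge (F,H) at d=8; branch lengths F→4, H→4; new cluster FH
  updated: d(B,FH)=59/2, d(ES,FH)=83/4, d(FH,J)=49/2, d(FH,X)=49/2
step 3: merge (B,J) at d=9; branch lengths B→9/2, J→9/2; new cluster BJ
  updated: d(BJ,ES)=71/4, d(BJ,FH)=27, d(BJ,X)=39/2
step 4: merge (ES,X) at d=31/2; branch lengths ES→29/4, X→31/4; new cluster ESX
  updated: d(BJ,ESX)=55/3, d(ESX,FH)=22
step 5: merge (BJ,ESX) at d=55/3; branch lengths BJ→14/3, ESX→17/12; new cluster BEJSX
  updated: d(BEJSX,FH)=24
step 6: merge (BEJSX,FH) at d=24; branch lengths BEJSX→17/6, FH→8; new cluster BEFHJSX
final tree: (((B:9/2,J:9/2):14/3,((E:1/2,S:1/2):29/4,X:31/4):17/12):17/6,(F:4,H:4):8)
total length: 599/12

14/3,17/12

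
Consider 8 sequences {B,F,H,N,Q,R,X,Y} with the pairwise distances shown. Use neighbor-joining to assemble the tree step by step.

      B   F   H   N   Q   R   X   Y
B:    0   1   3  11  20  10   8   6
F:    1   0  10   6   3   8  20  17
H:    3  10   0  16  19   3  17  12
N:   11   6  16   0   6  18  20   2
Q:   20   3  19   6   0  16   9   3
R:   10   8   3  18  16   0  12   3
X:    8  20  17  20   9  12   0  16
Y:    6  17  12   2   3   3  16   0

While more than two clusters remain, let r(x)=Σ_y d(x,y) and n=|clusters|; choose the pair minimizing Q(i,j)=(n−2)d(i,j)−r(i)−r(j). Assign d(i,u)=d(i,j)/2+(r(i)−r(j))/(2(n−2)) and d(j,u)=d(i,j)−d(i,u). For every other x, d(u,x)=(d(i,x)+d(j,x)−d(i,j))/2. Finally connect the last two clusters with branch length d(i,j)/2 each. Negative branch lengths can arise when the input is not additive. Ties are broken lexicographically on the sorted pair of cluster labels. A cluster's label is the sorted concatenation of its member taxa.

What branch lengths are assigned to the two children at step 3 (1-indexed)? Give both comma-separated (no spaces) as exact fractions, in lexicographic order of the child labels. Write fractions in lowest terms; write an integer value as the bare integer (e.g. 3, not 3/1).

2,15/4

1. join H+R (d=3, Q=-132) ⇒ HR; edges |H|=7/3, |R|=2/3
  updated: d(B,HR)=5, d(F,HR)=15/2, d(HR,N)=31/2, d(HR,Q)=16, d(HR,X)=13, d(HR,Y)=6
2. join B+F (d=1, Q=-201/2) ⇒ BF; edges |B|=3/20, |F|=17/20
  updated: d(BF,HR)=23/4, d(BF,N)=8, d(BF,Q)=11, d(BF,X)=27/2, d(BF,Y)=11
3. join BF+HR (d=23/4, Q=-165/2) ⇒ BFHR; edges |BF|=2, |HR|=15/4
  updated: d(BFHR,N)=71/8, d(BFHR,Q)=85/8, d(BFHR,X)=83/8, d(BFHR,Y)=45/8
4. join BFHR+X (d=83/8, Q=-239/4) ⇒ BFHRX; edges |BFHR|=15/8, |X|=17/2
  updated: d(BFHRX,N)=37/4, d(BFHRX,Q)=37/8, d(BFHRX,Y)=45/8
5. join BFHRX+Q (d=37/8, Q=-191/8) ⇒ BFHQRX; edges |BFHRX|=121/32, |Q|=27/32
  updated: d(BFHQRX,N)=85/16, d(BFHQRX,Y)=2
6. join BFHQRX+N (d=85/16, Q=-149/16) ⇒ BFHNQRX; edges |BFHQRX|=85/32, |N|=85/32
  updated: d(BFHNQRX,Y)=-21/32
7. join BFHNQRX+Y (d=-21/32) ⇒ BFHNQRXY; edges |BFHNQRX|=-21/64, |Y|=-21/64
final tree: ((((((B:3/20,F:17/20):2,(H:7/3,R:2/3):15/4):15/8,X:17/2):121/32,Q:27/32):85/32,N:85/32):-21/64,Y:-21/64)
total length: 941/32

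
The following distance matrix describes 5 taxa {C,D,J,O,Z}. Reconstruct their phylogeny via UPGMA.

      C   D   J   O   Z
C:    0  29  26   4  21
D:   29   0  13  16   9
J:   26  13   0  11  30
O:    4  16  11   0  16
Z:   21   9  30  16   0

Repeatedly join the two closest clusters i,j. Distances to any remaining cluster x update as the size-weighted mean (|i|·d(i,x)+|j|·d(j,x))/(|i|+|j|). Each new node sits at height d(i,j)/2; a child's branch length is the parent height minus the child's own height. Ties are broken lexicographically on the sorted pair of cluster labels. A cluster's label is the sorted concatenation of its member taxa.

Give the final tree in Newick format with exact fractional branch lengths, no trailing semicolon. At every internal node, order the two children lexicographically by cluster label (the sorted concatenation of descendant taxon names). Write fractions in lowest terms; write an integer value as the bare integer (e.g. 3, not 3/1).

(((C:2,O:2):29/4,J:37/4):7/6,(D:9/2,Z:9/2):71/12)

1. join C+O (d=4) ⇒ CO; edges |C|=2, |O|=2
  updated: d(CO,D)=45/2, d(CO,J)=37/2, d(CO,Z)=37/2
2. join D+Z (d=9) ⇒ DZ; edges |D|=9/2, |Z|=9/2
  updated: d(CO,DZ)=41/2, d(DZ,J)=43/2
3. join CO+J (d=37/2) ⇒ CJO; edges |CO|=29/4, |J|=37/4
  updated: d(CJO,DZ)=125/6
4. join CJO+DZ (d=125/6) ⇒ CDJOZ; edges |CJO|=7/6, |DZ|=71/12
final tree: (((C:2,O:2):29/4,J:37/4):7/6,(D:9/2,Z:9/2):71/12)
total length: 439/12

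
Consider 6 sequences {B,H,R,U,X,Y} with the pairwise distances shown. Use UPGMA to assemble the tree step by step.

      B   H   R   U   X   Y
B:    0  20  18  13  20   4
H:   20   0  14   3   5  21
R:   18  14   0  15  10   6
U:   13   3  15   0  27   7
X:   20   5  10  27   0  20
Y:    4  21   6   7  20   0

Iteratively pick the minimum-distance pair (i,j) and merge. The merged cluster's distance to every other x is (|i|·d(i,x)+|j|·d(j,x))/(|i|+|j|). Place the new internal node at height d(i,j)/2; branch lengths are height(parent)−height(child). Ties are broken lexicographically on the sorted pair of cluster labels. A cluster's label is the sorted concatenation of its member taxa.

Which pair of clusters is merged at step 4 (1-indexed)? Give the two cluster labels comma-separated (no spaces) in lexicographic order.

BY,HU

iteration 1: select H,U (d=3); attach at lengths (3/2, 3/2); label the merged cluster HU
  updated: d(B,HU)=33/2, d(HU,R)=29/2, d(HU,X)=16, d(HU,Y)=14
iteration 2: select B,Y (d=4); attach at lengths (2, 2); label the merged cluster BY
  updated: d(BY,HU)=61/4, d(BY,R)=12, d(BY,X)=20
iteration 3: select R,X (d=10); attach at lengths (5, 5); label the merged cluster RX
  updated: d(BY,RX)=16, d(HU,RX)=61/4
iteration 4: select BY,HU (d=61/4); attach at lengths (45/8, 49/8); label the merged cluster BHUY
  updated: d(BHUY,RX)=125/8
iteration 5: select BHUY,RX (d=125/8); attach at lengths (3/16, 45/16); label the merged cluster BHRUXY
final tree: (((B:2,Y:2):45/8,(H:3/2,U:3/2):49/8):3/16,(R:5,X:5):45/16)
total length: 127/4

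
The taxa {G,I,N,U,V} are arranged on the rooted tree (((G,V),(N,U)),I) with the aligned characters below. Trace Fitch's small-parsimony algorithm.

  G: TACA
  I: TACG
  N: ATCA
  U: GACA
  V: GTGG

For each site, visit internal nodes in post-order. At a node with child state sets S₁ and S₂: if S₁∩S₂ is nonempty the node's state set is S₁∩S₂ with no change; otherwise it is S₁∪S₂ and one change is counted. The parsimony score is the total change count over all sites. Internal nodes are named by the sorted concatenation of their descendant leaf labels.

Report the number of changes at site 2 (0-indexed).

GV@0: {T} ∪ {G} = {G,T} (union, +1)
NU@0: {A} ∪ {G} = {A,G} (union, +1)
GNUV@0: {G,T} ∩ {A,G} = {G} (intersection, +0)
GINUV@0: {G} ∪ {T} = {G,T} (union, +1)
GV@1: {A} ∪ {T} = {A,T} (union, +1)
NU@1: {T} ∪ {A} = {A,T} (union, +1)
GNUV@1: {A,T} ∩ {A,T} = {A,T} (intersection, +0)
GINUV@1: {A,T} ∩ {A} = {A} (intersection, +0)
GV@2: {C} ∪ {G} = {C,G} (union, +1)
NU@2: {C} ∩ {C} = {C} (intersection, +0)
GNUV@2: {C,G} ∩ {C} = {C} (intersection, +0)
GINUV@2: {C} ∩ {C} = {C} (intersection, +0)
GV@3: {A} ∪ {G} = {A,G} (union, +1)
NU@3: {A} ∩ {A} = {A} (intersection, +0)
GNUV@3: {A,G} ∩ {A} = {A} (intersection, +0)
GINUV@3: {A} ∪ {G} = {A,G} (union, +1)
per-site changes: [3, 2, 1, 2]; total = 8

1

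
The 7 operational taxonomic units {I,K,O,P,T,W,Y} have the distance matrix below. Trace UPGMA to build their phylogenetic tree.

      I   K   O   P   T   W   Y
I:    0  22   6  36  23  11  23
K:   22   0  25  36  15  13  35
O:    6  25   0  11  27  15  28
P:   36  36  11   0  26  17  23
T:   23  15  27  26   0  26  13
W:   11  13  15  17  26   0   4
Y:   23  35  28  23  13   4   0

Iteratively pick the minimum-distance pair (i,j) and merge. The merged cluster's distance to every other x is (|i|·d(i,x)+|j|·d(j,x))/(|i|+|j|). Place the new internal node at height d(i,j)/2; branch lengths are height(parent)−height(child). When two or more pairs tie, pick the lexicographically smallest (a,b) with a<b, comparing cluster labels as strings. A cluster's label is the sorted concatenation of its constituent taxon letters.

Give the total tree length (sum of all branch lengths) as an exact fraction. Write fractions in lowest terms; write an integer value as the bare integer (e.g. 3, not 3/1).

288/5

1. join W+Y (d=4) ⇒ WY; edges |W|=2, |Y|=2
  updated: d(I,WY)=17, d(K,WY)=24, d(O,WY)=43/2, d(P,WY)=20, d(T,WY)=39/2
2. join I+O (d=6) ⇒ IO; edges |I|=3, |O|=3
  updated: d(IO,K)=47/2, d(IO,P)=47/2, d(IO,T)=25, d(IO,WY)=77/4
3. join K+T (d=15) ⇒ KT; edges |K|=15/2, |T|=15/2
  updated: d(IO,KT)=97/4, d(KT,P)=31, d(KT,WY)=87/4
4. join IO+WY (d=77/4) ⇒ IOWY; edges |IO|=53/8, |WY|=61/8
  updated: d(IOWY,KT)=23, d(IOWY,P)=87/4
5. join IOWY+P (d=87/4) ⇒ IOPWY; edges |IOWY|=5/4, |P|=87/8
  updated: d(IOPWY,KT)=123/5
6. join IOPWY+KT (d=123/5) ⇒ IKOPTWY; edges |IOPWY|=57/40, |KT|=24/5
final tree: ((((I:3,O:3):53/8,(W:2,Y:2):61/8):5/4,P:87/8):57/40,(K:15/2,T:15/2):24/5)
total length: 288/5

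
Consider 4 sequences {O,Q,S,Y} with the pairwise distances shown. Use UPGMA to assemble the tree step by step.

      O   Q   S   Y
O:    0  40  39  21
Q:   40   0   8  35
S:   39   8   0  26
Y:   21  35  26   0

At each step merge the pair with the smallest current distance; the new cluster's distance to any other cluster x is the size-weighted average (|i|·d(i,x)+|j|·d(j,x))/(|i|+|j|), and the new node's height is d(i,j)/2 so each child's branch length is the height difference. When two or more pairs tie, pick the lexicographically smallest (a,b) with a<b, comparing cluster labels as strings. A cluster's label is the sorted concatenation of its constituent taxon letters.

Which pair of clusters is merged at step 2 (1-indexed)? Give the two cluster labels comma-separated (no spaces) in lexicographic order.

iteration 1: select Q,S (d=8); attach at lengths (4, 4); label the merged cluster QS
  updated: d(O,QS)=79/2, d(QS,Y)=61/2
iteration 2: select O,Y (d=21); attach at lengths (21/2, 21/2); label the merged cluster OY
  updated: d(OY,QS)=35
iteration 3: select OY,QS (d=35); attach at lengths (7, 27/2); label the merged cluster OQSY
final tree: ((O:21/2,Y:21/2):7,(Q:4,S:4):27/2)
total length: 99/2

O,Y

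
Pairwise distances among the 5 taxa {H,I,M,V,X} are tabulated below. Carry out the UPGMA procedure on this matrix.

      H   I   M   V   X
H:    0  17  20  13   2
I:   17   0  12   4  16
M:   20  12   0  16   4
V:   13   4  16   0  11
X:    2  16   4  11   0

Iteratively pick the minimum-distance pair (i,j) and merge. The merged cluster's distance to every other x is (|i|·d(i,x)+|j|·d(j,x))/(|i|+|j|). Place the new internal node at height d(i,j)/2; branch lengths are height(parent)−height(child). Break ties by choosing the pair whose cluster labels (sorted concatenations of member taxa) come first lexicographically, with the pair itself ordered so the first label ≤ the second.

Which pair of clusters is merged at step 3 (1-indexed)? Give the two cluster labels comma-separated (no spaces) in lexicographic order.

HX,M

iteration 1: select H,X (d=2); attach at lengths (1, 1); label the merged cluster HX
  updated: d(HX,I)=33/2, d(HX,M)=12, d(HX,V)=12
iteration 2: select I,V (d=4); attach at lengths (2, 2); label the merged cluster IV
  updated: d(HX,IV)=57/4, d(IV,M)=14
iteration 3: select HX,M (d=12); attach at lengths (5, 6); label the merged cluster HMX
  updated: d(HMX,IV)=85/6
iteration 4: select HMX,IV (d=85/6); attach at lengths (13/12, 61/12); label the merged cluster HIMVX
final tree: (((H:1,X:1):5,M:6):13/12,(I:2,V:2):61/12)
total length: 139/6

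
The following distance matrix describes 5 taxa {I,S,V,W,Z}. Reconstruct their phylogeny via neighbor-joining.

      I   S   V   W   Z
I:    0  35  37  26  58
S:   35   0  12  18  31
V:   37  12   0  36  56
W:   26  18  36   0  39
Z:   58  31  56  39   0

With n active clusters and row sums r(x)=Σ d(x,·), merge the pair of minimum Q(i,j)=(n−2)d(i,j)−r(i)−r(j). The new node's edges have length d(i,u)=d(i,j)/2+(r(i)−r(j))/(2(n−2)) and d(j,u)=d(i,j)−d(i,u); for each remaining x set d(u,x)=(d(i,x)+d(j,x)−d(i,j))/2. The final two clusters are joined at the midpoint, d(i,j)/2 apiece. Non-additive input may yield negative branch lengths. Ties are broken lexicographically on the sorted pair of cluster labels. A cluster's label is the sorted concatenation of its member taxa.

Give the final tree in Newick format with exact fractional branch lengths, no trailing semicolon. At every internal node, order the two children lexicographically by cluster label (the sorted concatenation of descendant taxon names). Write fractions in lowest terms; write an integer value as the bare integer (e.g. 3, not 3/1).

(((I:20,W:6):21/4,(S:-3/2,V:27/2):29/4):121/8,Z:121/8)

1. join S+V (d=12, Q=-201) ⇒ SV; edges |S|=-3/2, |V|=27/2
  updated: d(I,SV)=30, d(SV,W)=21, d(SV,Z)=75/2
2. join I+W (d=26, Q=-148) ⇒ IW; edges |I|=20, |W|=6
  updated: d(IW,SV)=25/2, d(IW,Z)=71/2
3. join IW+SV (d=25/2, Q=-171/2) ⇒ ISVW; edges |IW|=21/4, |SV|=29/4
  updated: d(ISVW,Z)=121/4
4. join ISVW+Z (d=121/4) ⇒ ISVWZ; edges |ISVW|=121/8, |Z|=121/8
final tree: (((I:20,W:6):21/4,(S:-3/2,V:27/2):29/4):121/8,Z:121/8)
total length: 323/4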